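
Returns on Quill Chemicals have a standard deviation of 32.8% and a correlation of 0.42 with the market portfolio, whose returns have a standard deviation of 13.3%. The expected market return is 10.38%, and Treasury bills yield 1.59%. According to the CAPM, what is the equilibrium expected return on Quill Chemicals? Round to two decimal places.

10.69%

β = ρ × σ_i / σ_m = 0.42 × 32.8% / 13.3% = 1.0358
MRP = 10.38% − 1.59% = 8.79%
E(R) = 1.59% + 1.0358 × 8.79% = 10.69%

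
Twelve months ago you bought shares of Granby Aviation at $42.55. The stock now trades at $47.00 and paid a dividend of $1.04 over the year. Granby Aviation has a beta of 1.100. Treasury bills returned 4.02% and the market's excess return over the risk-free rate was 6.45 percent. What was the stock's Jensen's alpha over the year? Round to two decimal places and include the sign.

Realised HPR = (P1 + D1 − P0) / P0 = (47.00 + 1.04 − 42.55) / 42.55 = 5.49 / 42.55 = 12.9025%
CAPM required = R_f + β·MRP = 4.02% + 1.100 × 6.45% = 11.11500%
α = realised − required = 12.9025% − 11.11500% = +1.79%

+1.79%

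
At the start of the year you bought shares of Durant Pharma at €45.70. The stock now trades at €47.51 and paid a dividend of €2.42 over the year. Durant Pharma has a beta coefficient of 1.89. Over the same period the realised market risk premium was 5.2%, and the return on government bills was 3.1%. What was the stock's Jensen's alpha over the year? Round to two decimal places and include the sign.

-3.67%

Realised HPR = (P1 + D1 − P0) / P0 = (47.51 + 2.42 − 45.70) / 45.70 = 4.23 / 45.70 = 9.2560%
CAPM required = R_f + β·MRP = 3.1% + 1.89 × 5.2% = 12.9280%
α = realised − required = 9.2560% − 12.9280% = -3.67%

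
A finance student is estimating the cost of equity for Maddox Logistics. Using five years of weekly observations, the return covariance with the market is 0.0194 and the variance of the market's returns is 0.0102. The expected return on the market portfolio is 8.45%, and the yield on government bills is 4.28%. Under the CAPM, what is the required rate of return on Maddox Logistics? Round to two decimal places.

12.21%

β = Cov(R_i, R_m) / Var(R_m) = 0.0194 / 0.0102 = 1.9020
MRP = 8.45% − 4.28% = 4.17%
E(R) = R_f + β × MRP = 4.28% + 1.9020 × 4.17% = 12.21%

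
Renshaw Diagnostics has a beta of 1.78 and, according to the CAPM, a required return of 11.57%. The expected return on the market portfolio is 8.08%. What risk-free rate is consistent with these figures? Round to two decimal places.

E(R) = R_f + β(E(R_m) − R_f) = R_f(1 − β) + β·E(R_m)
11.57% = R_f × (1 − 1.78) + 1.78 × 8.08%
11.57% = R_f × -0.78 + 14.3824%
R_f = (11.57% − 14.3824%) / -0.78 = 3.61%

3.61%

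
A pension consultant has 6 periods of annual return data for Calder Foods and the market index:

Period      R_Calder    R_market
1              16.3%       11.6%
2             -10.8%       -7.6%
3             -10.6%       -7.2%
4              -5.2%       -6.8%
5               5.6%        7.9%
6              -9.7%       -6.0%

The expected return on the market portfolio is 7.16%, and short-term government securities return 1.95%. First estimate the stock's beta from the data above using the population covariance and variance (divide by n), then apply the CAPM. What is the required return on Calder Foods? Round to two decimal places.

Mean R_i = (16.3 − 10.8 − 10.6 − 5.2 + 5.6 − 9.7) / 6 = -2.4000%
Mean R_m = (11.6 − 7.6 − 7.2 − 6.8 + 7.9 − 6.0) / 6 = -1.3500%
Σ(R_i − R̄_i)(R_m − R̄_m) = 465.8400  ⇒  Cov = 465.8400 / 6 = 77.6400
Σ(R_m − R̄_m)² = 377.8750  ⇒  Var(R_m) = 377.8750 / 6 = 62.9792
β = Cov / Var(R_m) = 77.6400 / 62.9792 = 1.2328
MRP = 7.16% − 1.95% = 5.21%
E(R) = R_f + β × MRP = 1.95% + 1.2328 × 5.21% = 8.37%

8.37%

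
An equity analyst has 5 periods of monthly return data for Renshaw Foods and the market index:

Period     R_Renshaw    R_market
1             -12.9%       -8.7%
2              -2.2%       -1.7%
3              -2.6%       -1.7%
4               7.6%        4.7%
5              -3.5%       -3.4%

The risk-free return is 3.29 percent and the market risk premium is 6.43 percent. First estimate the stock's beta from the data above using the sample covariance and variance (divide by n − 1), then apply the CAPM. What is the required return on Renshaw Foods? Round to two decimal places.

13.00%

Mean R_i = (-12.9 − 2.2 − 2.6 + 7.6 − 3.5) / 5 = -2.7200%
Mean R_m = (-8.7 − 1.7 − 1.7 + 4.7 − 3.4) / 5 = -2.1600%
Σ(R_i − R̄_i)(R_m − R̄_m) = 138.6340  ⇒  Cov = 138.6340 / 4 = 34.6585
Σ(R_m − R̄_m)² = 91.7920  ⇒  Var(R_m) = 91.7920 / 4 = 22.9480
β = Cov / Var(R_m) = 34.6585 / 22.9480 = 1.5103
E(R) = R_f + β × MRP = 3.29% + 1.5103 × 6.43% = 13.00%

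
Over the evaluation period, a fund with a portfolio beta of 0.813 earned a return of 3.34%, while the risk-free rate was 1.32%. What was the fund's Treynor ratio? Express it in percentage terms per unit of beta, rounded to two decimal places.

Treynor = (R_P − R_f) / β_P = (3.34% − 1.32%) / 0.8130 = 2.02% / 0.8130 = 2.48%

2.48%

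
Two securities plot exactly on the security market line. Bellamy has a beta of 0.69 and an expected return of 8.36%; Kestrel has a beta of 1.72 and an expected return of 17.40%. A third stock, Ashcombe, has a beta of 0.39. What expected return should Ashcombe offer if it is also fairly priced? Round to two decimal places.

MRP (SML slope) = (17.40% − 8.36%) / (1.72 − 0.69) = 9.04% / 1.03 = 8.7767%
R_f (intercept) = 8.36% − 0.69 × 8.7767% = 2.3041%
E(R_Ashcombe) = R_f + β × MRP = 2.3041% + 0.39 × 8.7767% = 5.73%

5.73%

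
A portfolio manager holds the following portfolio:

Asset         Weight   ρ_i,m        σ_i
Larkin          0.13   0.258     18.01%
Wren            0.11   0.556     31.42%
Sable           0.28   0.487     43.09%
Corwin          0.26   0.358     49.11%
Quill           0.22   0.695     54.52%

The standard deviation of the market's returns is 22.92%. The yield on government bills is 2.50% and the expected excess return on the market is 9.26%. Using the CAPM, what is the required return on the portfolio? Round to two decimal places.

β_Larkin = 0.258 × 18.01% / 22.92% = 0.2027
β_Wren = 0.556 × 31.42% / 22.92% = 0.7622
β_Sable = 0.487 × 43.09% / 22.92% = 0.9156
β_Corwin = 0.358 × 49.11% / 22.92% = 0.7671
β_Quill = 0.695 × 54.52% / 22.92% = 1.6532
β_P = Σ w_i β_i = 0.13×0.2027 + 0.11×0.7622 + 0.28×0.9156 + 0.26×0.7671 + 0.22×1.6532 = 0.9297
E(R_P) = R_f + β_P × MRP = 2.50% + 0.9297 × 9.26% = 11.11%

11.11%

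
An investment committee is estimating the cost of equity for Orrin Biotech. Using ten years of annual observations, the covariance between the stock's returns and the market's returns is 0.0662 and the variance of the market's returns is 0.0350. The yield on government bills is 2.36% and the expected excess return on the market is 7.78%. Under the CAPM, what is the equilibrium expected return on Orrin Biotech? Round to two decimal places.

17.08%

β = Cov(R_i, R_m) / Var(R_m) = 0.0662 / 0.0350 = 1.8914
E(R) = R_f + β × MRP = 2.36% + 1.8914 × 7.78% = 17.08%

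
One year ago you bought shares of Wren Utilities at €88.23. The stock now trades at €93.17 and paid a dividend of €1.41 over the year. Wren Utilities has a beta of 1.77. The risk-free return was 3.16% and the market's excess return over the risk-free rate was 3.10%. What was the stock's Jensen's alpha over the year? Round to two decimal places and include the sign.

Realised HPR = (P1 + D1 − P0) / P0 = (93.17 + 1.41 − 88.23) / 88.23 = 6.35 / 88.23 = 7.1971%
CAPM required = R_f + β·MRP = 3.16% + 1.77 × 3.10% = 8.6470%
α = realised − required = 7.1971% − 8.6470% = -1.45%

-1.45%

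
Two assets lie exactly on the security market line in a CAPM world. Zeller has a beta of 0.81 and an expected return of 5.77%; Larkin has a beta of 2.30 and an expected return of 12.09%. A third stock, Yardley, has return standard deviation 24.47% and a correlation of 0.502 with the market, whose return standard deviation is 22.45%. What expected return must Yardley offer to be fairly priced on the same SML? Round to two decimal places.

MRP = (12.09% − 5.77%) / (2.30 − 0.81) = 4.2416%
R_f = 5.77% − 0.81 × 4.2416% = 2.3343%
β_Yardley = ρ·σ_i/σ_m = 0.502 × 24.47 / 22.45 = 0.5472
E(R_Yardley) = R_f + β × MRP = 2.3343% + 0.5472 × 4.2416% = 4.66%

4.66%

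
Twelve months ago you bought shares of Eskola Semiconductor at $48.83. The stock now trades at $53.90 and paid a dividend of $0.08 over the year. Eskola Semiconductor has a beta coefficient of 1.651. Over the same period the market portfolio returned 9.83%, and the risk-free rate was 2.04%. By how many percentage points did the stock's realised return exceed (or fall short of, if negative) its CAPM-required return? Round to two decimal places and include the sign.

-4.35%

Realised HPR = (P1 + D1 − P0) / P0 = (53.90 + 0.08 − 48.83) / 48.83 = 5.15 / 48.83 = 10.5468%
MRP = 9.83% − 2.04% = 7.79%
CAPM required = R_f + β·MRP = 2.04% + 1.651 × 7.79% = 14.90129%
α = realised − required = 10.5468% − 14.90129% = -4.35%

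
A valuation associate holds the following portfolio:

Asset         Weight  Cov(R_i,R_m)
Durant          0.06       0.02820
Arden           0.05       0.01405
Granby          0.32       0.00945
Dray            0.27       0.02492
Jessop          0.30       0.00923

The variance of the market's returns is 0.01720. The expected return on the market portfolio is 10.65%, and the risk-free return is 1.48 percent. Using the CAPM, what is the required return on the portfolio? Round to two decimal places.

β_Durant = 0.02820 / 0.01720 = 1.6395
β_Arden = 0.01405 / 0.01720 = 0.8169
β_Granby = 0.00945 / 0.01720 = 0.5494
β_Dray = 0.02492 / 0.01720 = 1.4488
β_Jessop = 0.00923 / 0.01720 = 0.5366
β_P = Σ w_i β_i = 0.06×1.6395 + 0.05×0.8169 + 0.32×0.5494 + 0.27×1.4488 + 0.30×0.5366 = 0.8672
MRP = 10.65% − 1.48% = 9.17%
E(R_P) = R_f + β_P × MRP = 1.48% + 0.8672 × 9.17% = 9.43%

9.43%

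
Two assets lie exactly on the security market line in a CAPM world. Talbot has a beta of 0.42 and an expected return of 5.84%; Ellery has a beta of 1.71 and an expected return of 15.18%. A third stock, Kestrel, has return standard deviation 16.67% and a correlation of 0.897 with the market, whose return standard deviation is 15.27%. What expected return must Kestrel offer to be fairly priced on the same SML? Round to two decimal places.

MRP = (15.18% − 5.84%) / (1.71 − 0.42) = 7.2403%
R_f = 5.84% − 0.42 × 7.2403% = 2.7991%
β_Kestrel = ρ·σ_i/σ_m = 0.897 × 16.67 / 15.27 = 0.9792
E(R_Kestrel) = R_f + β × MRP = 2.7991% + 0.9792 × 7.2403% = 9.89%

9.89%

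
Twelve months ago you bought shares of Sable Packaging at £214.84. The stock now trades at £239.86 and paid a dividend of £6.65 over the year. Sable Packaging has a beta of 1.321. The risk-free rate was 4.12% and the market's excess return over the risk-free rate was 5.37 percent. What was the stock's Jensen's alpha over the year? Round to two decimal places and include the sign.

+3.53%

Realised HPR = (P1 + D1 − P0) / P0 = (239.86 + 6.65 − 214.84) / 214.84 = 31.67 / 214.84 = 14.7412%
CAPM required = R_f + β·MRP = 4.12% + 1.321 × 5.37% = 11.21377%
α = realised − required = 14.7412% − 11.21377% = +3.53%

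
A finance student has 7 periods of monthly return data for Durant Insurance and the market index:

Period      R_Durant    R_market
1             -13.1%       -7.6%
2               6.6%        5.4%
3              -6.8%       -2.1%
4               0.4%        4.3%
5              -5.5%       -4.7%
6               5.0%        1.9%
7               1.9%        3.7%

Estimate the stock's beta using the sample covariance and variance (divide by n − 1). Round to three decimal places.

Mean R_i = (-13.1 + 6.6 − 6.8 + 0.4 − 5.5 + 5.0 + 1.9) / 7 = -1.6429%
Mean R_m = (-7.6 + 5.4 − 2.1 + 4.3 − 4.7 + 1.9 + 3.7) / 7 = 0.1286%
Σ(R_i − R̄_i)(R_m − R̄_m) = 195.0586  ⇒  Cov = 195.0586 / 6 = 32.5098
Σ(R_m − R̄_m)² = 149.0943  ⇒  Var(R_m) = 149.0943 / 6 = 24.8491
β = Cov / Var(R_m) = 32.5098 / 24.8491 = 1.3083

1.308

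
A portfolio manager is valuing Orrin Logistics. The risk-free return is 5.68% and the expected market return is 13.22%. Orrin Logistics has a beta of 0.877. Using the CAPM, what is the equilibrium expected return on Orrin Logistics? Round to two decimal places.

12.29%

Market risk premium = E(R_m) − R_f = 13.22% − 5.68% = 7.54%
E(R) = R_f + β × MRP = 5.68% + 0.877 × 7.54% = 12.29%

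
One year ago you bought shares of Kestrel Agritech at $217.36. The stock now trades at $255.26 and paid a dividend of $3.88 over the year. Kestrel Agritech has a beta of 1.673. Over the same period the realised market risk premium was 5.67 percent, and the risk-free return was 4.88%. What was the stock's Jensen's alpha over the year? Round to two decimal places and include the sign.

+4.86%

Realised HPR = (P1 + D1 − P0) / P0 = (255.26 + 3.88 − 217.36) / 217.36 = 41.78 / 217.36 = 19.2216%
CAPM required = R_f + β·MRP = 4.88% + 1.673 × 5.67% = 14.36591%
α = realised − required = 19.2216% − 14.36591% = +4.86%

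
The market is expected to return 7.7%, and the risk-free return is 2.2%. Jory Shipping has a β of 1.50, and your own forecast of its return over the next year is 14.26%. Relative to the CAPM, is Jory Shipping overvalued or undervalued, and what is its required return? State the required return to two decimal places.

Undervalued; required return 10.45%

MRP = 7.7% − 2.2% = 5.50%
Required return = R_f + β·MRP = 2.2% + 1.50 × 5.5% = 10.45%
Forecast 14.26% > required 10.45% → the stock plots above the SML → undervalued.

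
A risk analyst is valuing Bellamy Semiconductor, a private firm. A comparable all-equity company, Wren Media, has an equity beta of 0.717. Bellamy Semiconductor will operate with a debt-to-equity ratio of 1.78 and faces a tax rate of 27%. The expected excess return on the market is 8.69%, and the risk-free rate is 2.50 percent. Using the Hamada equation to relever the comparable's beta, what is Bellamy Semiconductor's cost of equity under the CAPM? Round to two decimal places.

β_L = β_U × [1 + (1 − t)(D/E)] = 0.717 × [1 + (1 − 0.27) × 1.78]
    = 0.717 × [1 + 0.73 × 1.78] = 0.717 × 2.2994 = 1.6487
E(R) = R_f + β_L × MRP = 2.50% + 1.6487 × 8.69% = 16.83%

16.83%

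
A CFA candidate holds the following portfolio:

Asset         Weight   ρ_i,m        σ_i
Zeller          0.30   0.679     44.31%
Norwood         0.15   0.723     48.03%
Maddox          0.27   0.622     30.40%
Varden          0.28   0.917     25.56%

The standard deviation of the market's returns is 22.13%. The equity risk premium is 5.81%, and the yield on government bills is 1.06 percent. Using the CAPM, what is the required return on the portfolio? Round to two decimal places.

7.86%

β_Zeller = 0.679 × 44.31% / 22.13% = 1.3595
β_Norwood = 0.723 × 48.03% / 22.13% = 1.5692
β_Maddox = 0.622 × 30.40% / 22.13% = 0.8544
β_Varden = 0.917 × 25.56% / 22.13% = 1.0591
β_P = Σ w_i β_i = 0.30×1.3595 + 0.15×1.5692 + 0.27×0.8544 + 0.28×1.0591 = 1.1705
E(R_P) = R_f + β_P × MRP = 1.06% + 1.1705 × 5.81% = 7.86%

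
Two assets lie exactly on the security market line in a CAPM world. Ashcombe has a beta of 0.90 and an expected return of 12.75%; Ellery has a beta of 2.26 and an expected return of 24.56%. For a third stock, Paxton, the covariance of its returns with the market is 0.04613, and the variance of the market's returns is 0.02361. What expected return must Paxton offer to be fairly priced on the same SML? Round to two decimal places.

21.90%

MRP = (24.56% − 12.75%) / (2.26 − 0.90) = 8.6838%
R_f = 12.75% − 0.90 × 8.6838% = 4.9346%
β_Paxton = Cov / Var(R_m) = 0.04613 / 0.02361 = 1.9538
E(R_Paxton) = R_f + β × MRP = 4.9346% + 1.9538 × 8.6838% = 21.90%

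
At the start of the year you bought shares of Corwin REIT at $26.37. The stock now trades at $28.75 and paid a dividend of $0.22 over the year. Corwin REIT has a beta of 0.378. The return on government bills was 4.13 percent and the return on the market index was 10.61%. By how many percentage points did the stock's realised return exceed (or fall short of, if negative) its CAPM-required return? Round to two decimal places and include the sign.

Realised HPR = (P1 + D1 − P0) / P0 = (28.75 + 0.22 − 26.37) / 26.37 = 2.60 / 26.37 = 9.8597%
MRP = 10.61% − 4.13% = 6.48%
CAPM required = R_f + β·MRP = 4.13% + 0.378 × 6.48% = 6.57944%
α = realised − required = 9.8597% − 6.57944% = +3.28%

+3.28%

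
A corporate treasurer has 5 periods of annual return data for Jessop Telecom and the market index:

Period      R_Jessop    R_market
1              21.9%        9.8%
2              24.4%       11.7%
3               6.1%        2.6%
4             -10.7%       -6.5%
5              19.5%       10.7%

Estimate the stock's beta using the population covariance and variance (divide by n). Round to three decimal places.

1.895

Mean R_i = (21.9 + 24.4 + 6.1 − 10.7 + 19.5) / 5 = 12.2400%
Mean R_m = (9.8 + 11.7 + 2.6 − 6.5 + 10.7) / 5 = 5.6600%
Σ(R_i − R̄_i)(R_m − R̄_m) = 447.7680  ⇒  Cov = 447.7680 / 5 = 89.5536
Σ(R_m − R̄_m)² = 236.2520  ⇒  Var(R_m) = 236.2520 / 5 = 47.2504
β = Cov / Var(R_m) = 89.5536 / 47.2504 = 1.8953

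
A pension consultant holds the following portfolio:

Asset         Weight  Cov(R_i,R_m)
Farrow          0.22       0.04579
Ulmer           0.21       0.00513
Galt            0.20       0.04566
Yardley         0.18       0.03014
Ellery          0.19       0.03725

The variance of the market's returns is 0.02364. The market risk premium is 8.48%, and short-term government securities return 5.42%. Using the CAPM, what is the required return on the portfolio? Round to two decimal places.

β_Farrow = 0.04579 / 0.02364 = 1.9370
β_Ulmer = 0.00513 / 0.02364 = 0.2170
β_Galt = 0.04566 / 0.02364 = 1.9315
β_Yardley = 0.03014 / 0.02364 = 1.2750
β_Ellery = 0.03725 / 0.02364 = 1.5757
β_P = Σ w_i β_i = 0.22×1.9370 + 0.21×0.2170 + 0.20×1.9315 + 0.18×1.2750 + 0.19×1.5757 = 1.3869
E(R_P) = R_f + β_P × MRP = 5.42% + 1.3869 × 8.48% = 17.18%

17.18%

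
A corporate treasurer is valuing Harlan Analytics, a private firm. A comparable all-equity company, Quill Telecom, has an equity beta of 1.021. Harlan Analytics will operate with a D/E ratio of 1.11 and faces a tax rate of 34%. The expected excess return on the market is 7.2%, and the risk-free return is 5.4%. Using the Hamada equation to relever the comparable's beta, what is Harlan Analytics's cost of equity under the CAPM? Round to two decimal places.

18.14%

β_L = β_U × [1 + (1 − t)(D/E)] = 1.021 × [1 + (1 − 0.34) × 1.11]
    = 1.021 × [1 + 0.66 × 1.11] = 1.021 × 1.7326 = 1.7690
E(R) = R_f + β_L × MRP = 5.4% + 1.7690 × 7.2% = 18.14%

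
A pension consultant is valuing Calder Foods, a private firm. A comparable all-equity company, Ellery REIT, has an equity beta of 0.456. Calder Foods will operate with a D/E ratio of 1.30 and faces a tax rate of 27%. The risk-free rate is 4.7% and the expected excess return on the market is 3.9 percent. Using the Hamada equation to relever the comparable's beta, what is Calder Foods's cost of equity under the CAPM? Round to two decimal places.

β_L = β_U × [1 + (1 − t)(D/E)] = 0.456 × [1 + (1 − 0.27) × 1.30]
    = 0.456 × [1 + 0.73 × 1.30] = 0.456 × 1.9490 = 0.8887
E(R) = R_f + β_L × MRP = 4.7% + 0.8887 × 3.9% = 8.17%

8.17%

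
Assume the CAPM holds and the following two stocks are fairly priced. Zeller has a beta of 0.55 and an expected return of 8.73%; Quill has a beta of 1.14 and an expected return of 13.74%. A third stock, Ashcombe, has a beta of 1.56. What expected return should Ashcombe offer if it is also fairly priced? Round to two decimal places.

17.31%

MRP (SML slope) = (13.74% − 8.73%) / (1.14 − 0.55) = 5.01% / 0.59 = 8.4915%
R_f (intercept) = 8.73% − 0.55 × 8.4915% = 4.0597%
E(R_Ashcombe) = R_f + β × MRP = 4.0597% + 1.56 × 8.4915% = 17.31%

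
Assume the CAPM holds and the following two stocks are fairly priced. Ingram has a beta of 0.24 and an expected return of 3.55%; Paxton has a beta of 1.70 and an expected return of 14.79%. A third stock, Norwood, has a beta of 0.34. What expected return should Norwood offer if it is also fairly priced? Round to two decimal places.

4.32%

MRP (SML slope) = (14.79% − 3.55%) / (1.70 − 0.24) = 11.24% / 1.46 = 7.6986%
R_f (intercept) = 3.55% − 0.24 × 7.6986% = 1.7023%
E(R_Norwood) = R_f + β × MRP = 1.7023% + 0.34 × 7.6986% = 4.32%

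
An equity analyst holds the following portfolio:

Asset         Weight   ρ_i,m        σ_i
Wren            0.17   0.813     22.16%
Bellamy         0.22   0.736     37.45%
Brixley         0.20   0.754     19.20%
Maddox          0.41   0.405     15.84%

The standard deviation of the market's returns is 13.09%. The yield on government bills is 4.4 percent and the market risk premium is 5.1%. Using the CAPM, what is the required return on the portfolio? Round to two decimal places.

10.11%

β_Wren = 0.813 × 22.16% / 13.09% = 1.3763
β_Bellamy = 0.736 × 37.45% / 13.09% = 2.1057
β_Brixley = 0.754 × 19.20% / 13.09% = 1.1059
β_Maddox = 0.405 × 15.84% / 13.09% = 0.4901
β_P = Σ w_i β_i = 0.17×1.3763 + 0.22×2.1057 + 0.20×1.1059 + 0.41×0.4901 = 1.1193
E(R_P) = R_f + β_P × MRP = 4.4% + 1.1193 × 5.1% = 10.11%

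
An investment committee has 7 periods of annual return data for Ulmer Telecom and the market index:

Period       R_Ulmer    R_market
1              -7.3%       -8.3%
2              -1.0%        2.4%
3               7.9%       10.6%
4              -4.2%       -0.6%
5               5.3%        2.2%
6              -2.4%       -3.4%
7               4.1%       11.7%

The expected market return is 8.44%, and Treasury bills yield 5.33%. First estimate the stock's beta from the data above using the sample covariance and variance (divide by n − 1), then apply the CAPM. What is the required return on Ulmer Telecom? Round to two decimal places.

7.41%

Mean R_i = (-7.3 − 1.0 + 7.9 − 4.2 + 5.3 − 2.4 + 4.1) / 7 = 0.3429%
Mean R_m = (-8.3 + 2.4 + 10.6 − 0.6 + 2.2 − 3.4 + 11.7) / 7 = 2.0857%
Σ(R_i − R̄_i)(R_m − R̄_m) = 207.2343  ⇒  Cov = 207.2343 / 6 = 34.5391
Σ(R_m − R̄_m)² = 310.2086  ⇒  Var(R_m) = 310.2086 / 6 = 51.7014
β = Cov / Var(R_m) = 34.5391 / 51.7014 = 0.6680
MRP = 8.44% − 5.33% = 3.11%
E(R) = R_f + β × MRP = 5.33% + 0.6680 × 3.11% = 7.41%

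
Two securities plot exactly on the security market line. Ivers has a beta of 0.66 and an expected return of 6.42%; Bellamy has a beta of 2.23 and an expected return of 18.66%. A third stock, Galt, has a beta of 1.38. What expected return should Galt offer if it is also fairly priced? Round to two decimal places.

12.03%

MRP (SML slope) = (18.66% − 6.42%) / (2.23 − 0.66) = 12.24% / 1.57 = 7.7962%
R_f (intercept) = 6.42% − 0.66 × 7.7962% = 1.2745%
E(R_Galt) = R_f + β × MRP = 1.2745% + 1.38 × 7.7962% = 12.03%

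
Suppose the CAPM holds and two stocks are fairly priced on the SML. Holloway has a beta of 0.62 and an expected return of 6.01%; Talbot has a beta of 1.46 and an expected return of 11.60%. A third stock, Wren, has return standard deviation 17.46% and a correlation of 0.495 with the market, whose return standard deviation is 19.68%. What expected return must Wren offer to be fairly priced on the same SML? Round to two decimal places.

4.81%

MRP = (11.60% − 6.01%) / (1.46 − 0.62) = 6.6548%
R_f = 6.01% − 0.62 × 6.6548% = 1.8840%
β_Wren = ρ·σ_i/σ_m = 0.495 × 17.46 / 19.68 = 0.4392
E(R_Wren) = R_f + β × MRP = 1.8840% + 0.4392 × 6.6548% = 4.81%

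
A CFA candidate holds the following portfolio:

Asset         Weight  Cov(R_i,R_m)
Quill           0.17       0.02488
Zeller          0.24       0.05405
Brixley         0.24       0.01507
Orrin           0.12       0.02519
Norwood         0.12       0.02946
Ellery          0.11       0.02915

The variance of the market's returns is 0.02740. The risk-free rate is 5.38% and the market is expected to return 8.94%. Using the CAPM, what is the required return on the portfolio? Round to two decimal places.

9.35%

β_Quill = 0.02488 / 0.02740 = 0.9080
β_Zeller = 0.05405 / 0.02740 = 1.9726
β_Brixley = 0.01507 / 0.02740 = 0.5500
β_Orrin = 0.02519 / 0.02740 = 0.9193
β_Norwood = 0.02946 / 0.02740 = 1.0752
β_Ellery = 0.02915 / 0.02740 = 1.0639
β_P = Σ w_i β_i = 0.17×0.9080 + 0.24×1.9726 + 0.24×0.5500 + 0.12×0.9193 + 0.12×1.0752 + 0.11×1.0639 = 1.1162
MRP = 8.94% − 5.38% = 3.56%
E(R_P) = R_f + β_P × MRP = 5.38% + 1.1162 × 3.56% = 9.35%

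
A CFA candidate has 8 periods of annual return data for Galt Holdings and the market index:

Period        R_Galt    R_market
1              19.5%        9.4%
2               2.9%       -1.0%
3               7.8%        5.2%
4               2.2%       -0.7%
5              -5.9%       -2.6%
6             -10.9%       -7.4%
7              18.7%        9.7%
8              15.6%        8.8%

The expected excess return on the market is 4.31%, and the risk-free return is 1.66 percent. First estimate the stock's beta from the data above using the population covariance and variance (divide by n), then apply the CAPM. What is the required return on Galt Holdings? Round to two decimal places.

Mean R_i = (19.5 + 2.9 + 7.8 + 2.2 − 5.9 − 10.9 + 18.7 + 15.6) / 8 = 6.2375%
Mean R_m = (9.4 − 1.0 + 5.2 − 0.7 − 2.6 − 7.4 + 9.7 + 8.8) / 8 = 2.6750%
Σ(R_i − R̄_i)(R_m − R̄_m) = 500.6075  ⇒  Cov = 500.6075 / 8 = 62.5759
Σ(R_m − R̄_m)² = 292.6950  ⇒  Var(R_m) = 292.6950 / 8 = 36.5869
β = Cov / Var(R_m) = 62.5759 / 36.5869 = 1.7103
E(R) = R_f + β × MRP = 1.66% + 1.7103 × 4.31% = 9.03%

9.03%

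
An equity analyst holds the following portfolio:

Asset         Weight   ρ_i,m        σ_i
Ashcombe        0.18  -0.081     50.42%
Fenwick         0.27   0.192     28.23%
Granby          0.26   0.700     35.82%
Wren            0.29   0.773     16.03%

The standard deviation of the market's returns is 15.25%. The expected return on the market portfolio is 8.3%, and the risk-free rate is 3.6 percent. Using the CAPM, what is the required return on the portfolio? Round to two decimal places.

6.94%

β_Ashcombe = -0.081 × 50.42% / 15.25% = -0.2678
β_Fenwick = 0.192 × 28.23% / 15.25% = 0.3554
β_Granby = 0.700 × 35.82% / 15.25% = 1.6442
β_Wren = 0.773 × 16.03% / 15.25% = 0.8125
β_P = Σ w_i β_i = 0.18×-0.2678 + 0.27×0.3554 + 0.26×1.6442 + 0.29×0.8125 = 0.7109
MRP = 8.3% − 3.6% = 4.70%
E(R_P) = R_f + β_P × MRP = 3.6% + 0.7109 × 4.7% = 6.94%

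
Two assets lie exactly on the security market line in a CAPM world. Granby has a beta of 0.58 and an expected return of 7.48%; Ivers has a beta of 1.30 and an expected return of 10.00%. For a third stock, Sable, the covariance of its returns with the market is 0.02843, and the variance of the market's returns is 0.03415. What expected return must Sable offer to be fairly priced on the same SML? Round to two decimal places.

8.36%

MRP = (10.00% − 7.48%) / (1.30 − 0.58) = 3.5000%
R_f = 7.48% − 0.58 × 3.5000% = 5.4500%
β_Sable = Cov / Var(R_m) = 0.02843 / 0.03415 = 0.8325
E(R_Sable) = R_f + β × MRP = 5.4500% + 0.8325 × 3.5000% = 8.36%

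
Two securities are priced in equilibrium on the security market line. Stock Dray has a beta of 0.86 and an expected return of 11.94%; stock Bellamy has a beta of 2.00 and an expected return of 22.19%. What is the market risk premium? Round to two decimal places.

Both satisfy E(R) = R_f + β·MRP, so the slope of the SML is
MRP = (22.19% − 11.94%) / (2.00 − 0.86) = 10.25% / 1.14 = 8.9912%

8.99%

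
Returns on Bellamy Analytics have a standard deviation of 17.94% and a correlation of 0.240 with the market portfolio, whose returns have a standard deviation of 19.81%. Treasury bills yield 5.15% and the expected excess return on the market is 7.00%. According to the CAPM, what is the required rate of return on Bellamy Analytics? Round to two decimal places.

β = ρ × σ_i / σ_m = 0.240 × 17.94% / 19.81% = 0.2173
E(R) = 5.15% + 0.2173 × 7.00% = 6.67%

6.67%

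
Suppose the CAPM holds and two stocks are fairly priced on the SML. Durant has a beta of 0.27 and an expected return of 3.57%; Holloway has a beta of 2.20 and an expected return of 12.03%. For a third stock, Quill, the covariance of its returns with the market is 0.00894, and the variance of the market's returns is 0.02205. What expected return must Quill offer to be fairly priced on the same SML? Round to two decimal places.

MRP = (12.03% − 3.57%) / (2.20 − 0.27) = 4.3834%
R_f = 3.57% − 0.27 × 4.3834% = 2.3865%
β_Quill = Cov / Var(R_m) = 0.00894 / 0.02205 = 0.4054
E(R_Quill) = R_f + β × MRP = 2.3865% + 0.4054 × 4.3834% = 4.16%

4.16%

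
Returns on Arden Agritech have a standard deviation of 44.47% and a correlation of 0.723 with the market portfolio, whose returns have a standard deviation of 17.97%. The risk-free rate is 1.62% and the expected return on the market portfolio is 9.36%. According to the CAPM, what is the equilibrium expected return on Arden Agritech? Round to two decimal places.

β = ρ × σ_i / σ_m = 0.723 × 44.47% / 17.97% = 1.7892
MRP = 9.36% − 1.62% = 7.74%
E(R) = 1.62% + 1.7892 × 7.74% = 15.47%

15.47%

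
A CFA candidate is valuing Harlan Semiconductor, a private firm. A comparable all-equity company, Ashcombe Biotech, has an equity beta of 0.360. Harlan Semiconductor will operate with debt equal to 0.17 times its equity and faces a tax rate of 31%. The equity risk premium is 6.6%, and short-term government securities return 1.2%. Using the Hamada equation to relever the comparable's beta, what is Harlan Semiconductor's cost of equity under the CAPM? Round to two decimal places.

β_L = β_U × [1 + (1 − t)(D/E)] = 0.360 × [1 + (1 − 0.31) × 0.17]
    = 0.360 × [1 + 0.69 × 0.17] = 0.360 × 1.1173 = 0.4022
E(R) = R_f + β_L × MRP = 1.2% + 0.4022 × 6.6% = 3.85%

3.85%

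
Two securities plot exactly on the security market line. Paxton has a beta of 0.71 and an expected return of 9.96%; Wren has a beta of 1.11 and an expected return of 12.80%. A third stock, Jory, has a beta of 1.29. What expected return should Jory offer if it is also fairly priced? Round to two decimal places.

14.08%

MRP (SML slope) = (12.80% − 9.96%) / (1.11 − 0.71) = 2.84% / 0.40 = 7.1000%
R_f (intercept) = 9.96% − 0.71 × 7.1000% = 4.9190%
E(R_Jory) = R_f + β × MRP = 4.9190% + 1.29 × 7.1000% = 14.08%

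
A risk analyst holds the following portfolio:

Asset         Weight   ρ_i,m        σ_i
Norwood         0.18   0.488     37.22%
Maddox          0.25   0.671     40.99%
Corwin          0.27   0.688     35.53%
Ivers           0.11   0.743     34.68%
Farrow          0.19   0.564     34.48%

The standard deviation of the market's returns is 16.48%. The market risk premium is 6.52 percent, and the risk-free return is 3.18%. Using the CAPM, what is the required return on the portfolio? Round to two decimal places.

12.39%

β_Norwood = 0.488 × 37.22% / 16.48% = 1.1021
β_Maddox = 0.671 × 40.99% / 16.48% = 1.6689
β_Corwin = 0.688 × 35.53% / 16.48% = 1.4833
β_Ivers = 0.743 × 34.68% / 16.48% = 1.5635
β_Farrow = 0.564 × 34.48% / 16.48% = 1.1800
β_P = Σ w_i β_i = 0.18×1.1021 + 0.25×1.6689 + 0.27×1.4833 + 0.11×1.5635 + 0.19×1.1800 = 1.4123
E(R_P) = R_f + β_P × MRP = 3.18% + 1.4123 × 6.52% = 12.39%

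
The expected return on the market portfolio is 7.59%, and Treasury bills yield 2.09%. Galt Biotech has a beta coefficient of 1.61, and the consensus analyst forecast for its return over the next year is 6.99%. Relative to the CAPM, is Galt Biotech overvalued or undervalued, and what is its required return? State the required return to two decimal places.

MRP = 7.59% − 2.09% = 5.50%
Required return = R_f + β·MRP = 2.09% + 1.61 × 5.50% = 10.95%
Forecast 6.99% < required 10.95% → the stock plots below the SML → overvalued.

Overvalued; required return 10.95%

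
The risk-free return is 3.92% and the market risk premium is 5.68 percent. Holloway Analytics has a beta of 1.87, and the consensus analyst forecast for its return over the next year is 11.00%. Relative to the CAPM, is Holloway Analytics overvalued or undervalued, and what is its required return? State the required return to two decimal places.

Overvalued; required return 14.54%

Required return = R_f + β·MRP = 3.92% + 1.87 × 5.68% = 14.54%
Forecast 11.00% < required 14.54% → the stock plots below the SML → overvalued.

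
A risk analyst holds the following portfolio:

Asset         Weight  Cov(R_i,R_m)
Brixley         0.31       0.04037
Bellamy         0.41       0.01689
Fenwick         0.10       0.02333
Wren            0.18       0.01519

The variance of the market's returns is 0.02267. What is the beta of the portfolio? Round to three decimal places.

1.081

β_Brixley = 0.04037 / 0.02267 = 1.7808
β_Bellamy = 0.01689 / 0.02267 = 0.7450
β_Fenwick = 0.02333 / 0.02267 = 1.0291
β_Wren = 0.01519 / 0.02267 = 0.6700
β_P = Σ w_i β_i = 0.31×1.7808 + 0.41×0.7450 + 0.10×1.0291 + 0.18×0.6700 = 1.0810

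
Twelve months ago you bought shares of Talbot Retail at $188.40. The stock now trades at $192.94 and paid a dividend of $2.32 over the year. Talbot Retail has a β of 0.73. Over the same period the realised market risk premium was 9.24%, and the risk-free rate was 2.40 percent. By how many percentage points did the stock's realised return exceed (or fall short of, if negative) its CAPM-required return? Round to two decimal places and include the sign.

Realised HPR = (P1 + D1 − P0) / P0 = (192.94 + 2.32 − 188.40) / 188.40 = 6.86 / 188.40 = 3.6412%
CAPM required = R_f + β·MRP = 2.40% + 0.73 × 9.24% = 9.1452%
α = realised − required = 3.6412% − 9.1452% = -5.50%

-5.50%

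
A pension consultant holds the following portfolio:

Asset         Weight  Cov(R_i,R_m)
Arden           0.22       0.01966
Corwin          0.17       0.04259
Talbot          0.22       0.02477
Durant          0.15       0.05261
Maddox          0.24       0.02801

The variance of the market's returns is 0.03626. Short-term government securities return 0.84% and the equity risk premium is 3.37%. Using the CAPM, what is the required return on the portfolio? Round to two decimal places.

β_Arden = 0.01966 / 0.03626 = 0.5422
β_Corwin = 0.04259 / 0.03626 = 1.1746
β_Talbot = 0.02477 / 0.03626 = 0.6831
β_Durant = 0.05261 / 0.03626 = 1.4509
β_Maddox = 0.02801 / 0.03626 = 0.7725
β_P = Σ w_i β_i = 0.22×0.5422 + 0.17×1.1746 + 0.22×0.6831 + 0.15×1.4509 + 0.24×0.7725 = 0.8723
E(R_P) = R_f + β_P × MRP = 0.84% + 0.8723 × 3.37% = 3.78%

3.78%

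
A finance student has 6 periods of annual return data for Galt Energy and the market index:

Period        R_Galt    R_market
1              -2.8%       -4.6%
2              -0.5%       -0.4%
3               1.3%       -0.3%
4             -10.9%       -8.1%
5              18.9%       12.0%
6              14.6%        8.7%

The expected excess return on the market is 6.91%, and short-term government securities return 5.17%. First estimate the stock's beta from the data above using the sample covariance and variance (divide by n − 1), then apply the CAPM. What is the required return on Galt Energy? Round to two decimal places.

Mean R_i = (-2.8 − 0.5 + 1.3 − 10.9 + 18.9 + 14.6) / 6 = 3.4333%
Mean R_m = (-4.6 − 0.4 − 0.3 − 8.1 + 12.0 + 8.7) / 6 = 1.2167%
Σ(R_i − R̄_i)(R_m − R̄_m) = 429.7367  ⇒  Cov = 429.7367 / 5 = 85.9473
Σ(R_m − R̄_m)² = 297.8283  ⇒  Var(R_m) = 297.8283 / 5 = 59.5657
β = Cov / Var(R_m) = 85.9473 / 59.5657 = 1.4429
E(R) = R_f + β × MRP = 5.17% + 1.4429 × 6.91% = 15.14%

15.14%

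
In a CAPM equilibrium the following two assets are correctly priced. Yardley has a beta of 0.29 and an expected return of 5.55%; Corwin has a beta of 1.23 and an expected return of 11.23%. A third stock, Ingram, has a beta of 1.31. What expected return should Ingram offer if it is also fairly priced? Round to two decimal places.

MRP (SML slope) = (11.23% − 5.55%) / (1.23 − 0.29) = 5.68% / 0.94 = 6.0426%
R_f (intercept) = 5.55% − 0.29 × 6.0426% = 3.7976%
E(R_Ingram) = R_f + β × MRP = 3.7976% + 1.31 × 6.0426% = 11.71%

11.71%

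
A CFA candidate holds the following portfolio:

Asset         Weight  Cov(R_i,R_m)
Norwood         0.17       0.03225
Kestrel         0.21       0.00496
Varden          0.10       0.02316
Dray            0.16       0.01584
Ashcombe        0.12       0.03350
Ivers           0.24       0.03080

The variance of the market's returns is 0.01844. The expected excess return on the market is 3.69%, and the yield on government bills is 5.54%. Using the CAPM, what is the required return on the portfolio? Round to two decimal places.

β_Norwood = 0.03225 / 0.01844 = 1.7489
β_Kestrel = 0.00496 / 0.01844 = 0.2690
β_Varden = 0.02316 / 0.01844 = 1.2560
β_Dray = 0.01584 / 0.01844 = 0.8590
β_Ashcombe = 0.03350 / 0.01844 = 1.8167
β_Ivers = 0.03080 / 0.01844 = 1.6703
β_P = Σ w_i β_i = 0.17×1.7489 + 0.21×0.2690 + 0.10×1.2560 + 0.16×0.8590 + 0.12×1.8167 + 0.24×1.6703 = 1.2357
E(R_P) = R_f + β_P × MRP = 5.54% + 1.2357 × 3.69% = 10.10%

10.10%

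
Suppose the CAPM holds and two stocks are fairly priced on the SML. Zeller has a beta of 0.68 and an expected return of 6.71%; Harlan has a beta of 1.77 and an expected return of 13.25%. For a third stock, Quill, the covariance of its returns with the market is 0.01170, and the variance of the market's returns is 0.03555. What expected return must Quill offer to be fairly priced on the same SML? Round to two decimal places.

4.60%

MRP = (13.25% − 6.71%) / (1.77 − 0.68) = 6.0000%
R_f = 6.71% − 0.68 × 6.0000% = 2.6300%
β_Quill = Cov / Var(R_m) = 0.01170 / 0.03555 = 0.3291
E(R_Quill) = R_f + β × MRP = 2.6300% + 0.3291 × 6.0000% = 4.60%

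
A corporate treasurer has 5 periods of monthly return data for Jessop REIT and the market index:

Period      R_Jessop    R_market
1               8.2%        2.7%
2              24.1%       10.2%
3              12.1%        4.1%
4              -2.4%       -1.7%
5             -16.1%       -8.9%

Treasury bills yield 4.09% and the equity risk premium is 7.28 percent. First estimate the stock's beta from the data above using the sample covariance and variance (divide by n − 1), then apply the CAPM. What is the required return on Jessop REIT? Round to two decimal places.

19.65%

Mean R_i = (8.2 + 24.1 + 12.1 − 2.4 − 16.1) / 5 = 5.1800%
Mean R_m = (2.7 + 10.2 + 4.1 − 1.7 − 8.9) / 5 = 1.2800%
Σ(R_i − R̄_i)(R_m − R̄_m) = 431.7880  ⇒  Cov = 431.7880 / 4 = 107.9470
Σ(R_m − R̄_m)² = 202.0480  ⇒  Var(R_m) = 202.0480 / 4 = 50.5120
β = Cov / Var(R_m) = 107.9470 / 50.5120 = 2.1371
E(R) = R_f + β × MRP = 4.09% + 2.1371 × 7.28% = 19.65%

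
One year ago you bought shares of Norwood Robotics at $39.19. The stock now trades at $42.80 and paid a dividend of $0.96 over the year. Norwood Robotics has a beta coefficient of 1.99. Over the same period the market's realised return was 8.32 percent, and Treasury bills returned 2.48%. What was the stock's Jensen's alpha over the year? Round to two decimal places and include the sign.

Realised HPR = (P1 + D1 − P0) / P0 = (42.80 + 0.96 − 39.19) / 39.19 = 4.57 / 39.19 = 11.6611%
MRP = 8.32% − 2.48% = 5.84%
CAPM required = R_f + β·MRP = 2.48% + 1.99 × 5.84% = 14.1016%
α = realised − required = 11.6611% − 14.1016% = -2.44%

-2.44%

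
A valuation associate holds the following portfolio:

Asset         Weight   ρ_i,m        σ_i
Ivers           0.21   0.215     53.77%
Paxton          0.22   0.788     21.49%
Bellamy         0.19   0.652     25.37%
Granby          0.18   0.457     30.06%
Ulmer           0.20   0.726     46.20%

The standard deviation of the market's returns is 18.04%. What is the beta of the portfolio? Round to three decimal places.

β_Ivers = 0.215 × 53.77% / 18.04% = 0.6408
β_Paxton = 0.788 × 21.49% / 18.04% = 0.9387
β_Bellamy = 0.652 × 25.37% / 18.04% = 0.9169
β_Granby = 0.457 × 30.06% / 18.04% = 0.7615
β_Ulmer = 0.726 × 46.20% / 18.04% = 1.8593
β_P = Σ w_i β_i = 0.21×0.6408 + 0.22×0.9387 + 0.19×0.9169 + 0.18×0.7615 + 0.20×1.8593 = 1.0242

1.024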